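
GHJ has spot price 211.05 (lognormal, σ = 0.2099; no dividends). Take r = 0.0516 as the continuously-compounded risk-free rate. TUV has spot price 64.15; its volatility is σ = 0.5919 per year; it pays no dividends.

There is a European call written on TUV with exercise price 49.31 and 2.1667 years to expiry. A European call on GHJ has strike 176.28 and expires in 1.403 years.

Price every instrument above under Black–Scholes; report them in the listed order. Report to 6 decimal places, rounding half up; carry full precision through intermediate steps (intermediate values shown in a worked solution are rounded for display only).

[TUV call K=49.31]
σ√T = 0.5919·√2.1667 = 0.871260
d₁ = (ln(S/K) + (r+σ²/2)T) / (σ√T) = (ln(64.15/49.31) + (0.0516+0.5919²/2)·2.1667) / 0.871260 = (0.263097 + 0.491349) / 0.871260 = 0.865925
d₂ = d₁ − σ√T = 0.865925 − 0.871260 = -0.005335
e^{−rT} = 0.894222
N(d₁) = 0.806734,  N(d₂) = 0.497872
price = S·N(d₁) − K·e^{−rT}·N(d₂) = 51.752011 − 21.953188 = 29.798822
[GHJ call K=176.28]
σ√T = 0.2099·√1.403 = 0.248623
d₁ = (ln(S/K) + (r+σ²/2)T) / (σ√T) = (ln(211.05/176.28) + (0.0516+0.2099²/2)·1.403) / 0.248623 = (0.180021 + 0.103301) / 0.248623 = 1.139569
d₂ = d₁ − σ√T = 1.139569 − 0.248623 = 0.890946
e^{−rT} = 0.930164
N(d₁) = 0.872767,  N(d₂) = 0.813521
price = S·N(d₁) − K·e^{−rT}·N(d₂) = 184.197464 − 133.392387 = 50.805077

price(TUV call K=49.31) = 29.798822
price(GHJ call K=176.28) = 50.805077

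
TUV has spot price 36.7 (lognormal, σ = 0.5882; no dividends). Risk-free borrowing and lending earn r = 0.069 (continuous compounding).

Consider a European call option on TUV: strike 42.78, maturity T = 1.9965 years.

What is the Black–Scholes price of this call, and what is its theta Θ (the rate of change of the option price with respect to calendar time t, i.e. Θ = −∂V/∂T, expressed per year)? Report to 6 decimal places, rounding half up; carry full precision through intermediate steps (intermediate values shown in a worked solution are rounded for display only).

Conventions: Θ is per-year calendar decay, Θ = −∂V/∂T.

price = 11.634382
Θ = -3.670693

σ√T = 0.5882·√1.9965 = 0.831112
d₁ = (ln(S/K) + (r+σ²/2)T) / (σ√T) = (ln(36.7/42.78) + (0.069+0.5882²/2)·1.9965) / 0.831112 = (-0.153294 + 0.483132) / 0.831112 = 0.396864
d₂ = d₁ − σ√T = 0.396864 − 0.831112 = -0.434248
e^{−rT} = 0.871309
N(d₁) = 0.654266,  N(d₂) = 0.332054
Call price V = S·N(d₁) − K·e^{−rT}·N(d₂) = 24.011563 − 12.377181 = 11.634382
φ(d₁) = (1/√(2π))·e^{−d₁²/2} = 0.368731
Θ = −S·φ(d₁)·σ/(2√T) − r·K·e^{−rT}·N(d₂) = −2.816668 − 0.854026 = -3.670693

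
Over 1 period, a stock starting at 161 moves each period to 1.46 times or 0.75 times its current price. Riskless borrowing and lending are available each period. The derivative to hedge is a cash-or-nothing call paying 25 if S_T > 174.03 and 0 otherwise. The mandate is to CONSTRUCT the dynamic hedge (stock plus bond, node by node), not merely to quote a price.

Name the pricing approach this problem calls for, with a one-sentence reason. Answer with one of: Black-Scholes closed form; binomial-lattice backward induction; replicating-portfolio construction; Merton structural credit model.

Key observation: the deliverable is the dynamic trading strategy on the 1-step tree (spot 161, moves 1.46 and 0.75), so the valuation must go through the node-by-node replicating-portfolio solve.

framework: replicating-portfolio construction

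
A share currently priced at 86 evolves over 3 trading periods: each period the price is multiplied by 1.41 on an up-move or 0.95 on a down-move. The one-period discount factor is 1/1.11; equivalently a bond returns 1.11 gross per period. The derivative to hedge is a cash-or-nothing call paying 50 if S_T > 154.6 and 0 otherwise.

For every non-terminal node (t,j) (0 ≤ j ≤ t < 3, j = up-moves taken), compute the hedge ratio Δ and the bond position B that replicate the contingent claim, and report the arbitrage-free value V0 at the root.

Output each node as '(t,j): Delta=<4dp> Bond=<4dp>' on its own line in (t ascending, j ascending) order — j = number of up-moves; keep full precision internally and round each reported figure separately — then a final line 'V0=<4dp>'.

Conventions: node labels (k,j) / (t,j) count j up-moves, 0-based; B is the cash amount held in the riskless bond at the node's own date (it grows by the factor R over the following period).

No-arbitrage ⇒ martingale measure with p* = (R−d)/(u−d) = 0.3478.
Expiry values: V(3,0)=0.0000, V(3,1)=0.0000, V(3,2)=50.0000, V(3,3)=50.0000
Node (2,0) S=77.6150: V=(p*·0.0000+(1−p*)·0.0000)/1.11=0.0000; Δ=(0.0000−0.0000)/(109.4371−73.7342)=0.0000; B=V−Δ·S=0.0000
Node (2,1) S=115.1970: V=(p*·50.0000+(1−p*)·0.0000)/1.11=15.6678; Δ=(50.0000−0.0000)/(162.4278−109.4371)=0.9436; B=V−Δ·S=-93.0278
Node (2,2) S=170.9766: V=(p*·50.0000+(1−p*)·50.0000)/1.11=45.0450; Δ=(50.0000−50.0000)/(241.0770−162.4278)=0.0000; B=V−Δ·S=45.0450
Node (1,0) S=81.7000: V=(p*·15.6678+(1−p*)·0.0000)/1.11=4.9096; Δ=(15.6678−0.0000)/(115.1970−77.6150)=0.4169; B=V−Δ·S=-29.1509
Node (1,1) S=121.2600: V=(p*·45.0450+(1−p*)·15.6678)/1.11=23.3207; Δ=(45.0450−15.6678)/(170.9766−115.1970)=0.5267; B=V−Δ·S=-40.5428
Node (0,0) S=86.0000: V=(p*·23.3207+(1−p*)·4.9096)/1.11=10.1923; Δ=(23.3207−4.9096)/(121.2600−81.7000)=0.4654; B=V−Δ·S=-29.8318
Verification: the root portfolio costs Δ(0,0)·S0 + B(0,0) = 10.1923, matching V0.

(0,0): Delta=0.4654 Bond=-29.8318
(1,0): Delta=0.4169 Bond=-29.1509
(1,1): Delta=0.5267 Bond=-40.5428
(2,0): Delta=0.0000 Bond=0.0000
(2,1): Delta=0.9436 Bond=-93.0278
(2,2): Delta=0.0000 Bond=45.0450
V0=10.1923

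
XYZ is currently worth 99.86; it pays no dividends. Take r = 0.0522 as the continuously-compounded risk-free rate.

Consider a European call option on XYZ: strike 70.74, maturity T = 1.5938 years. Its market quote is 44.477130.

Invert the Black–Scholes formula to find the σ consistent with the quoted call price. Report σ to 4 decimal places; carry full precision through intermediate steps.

sigma = 0.5755

At σ = 0.5755 the Black–Scholes value reproduces the quote:
σ√T = 0.5755·√1.5938 = 0.726545
d₁ = (ln(S/K) + (r+σ²/2)T) / (σ√T) = (ln(99.86/70.74) + (0.0522+0.5755²/2)·1.5938) / 0.726545 = (0.344758 + 0.347130) / 0.726545 = 0.952299
d₂ = d₁ − σ√T = 0.952299 − 0.726545 = 0.225755
e^{−rT} = 0.920170
N(d₁) = 0.829527,  N(d₂) = 0.589304
V = S·N(d₁) − K·e^{−rT}·N(d₂) = 82.836606 − 38.359476 = 44.477130 (matching the quote); vega is positive throughout, so no other σ reproduces this price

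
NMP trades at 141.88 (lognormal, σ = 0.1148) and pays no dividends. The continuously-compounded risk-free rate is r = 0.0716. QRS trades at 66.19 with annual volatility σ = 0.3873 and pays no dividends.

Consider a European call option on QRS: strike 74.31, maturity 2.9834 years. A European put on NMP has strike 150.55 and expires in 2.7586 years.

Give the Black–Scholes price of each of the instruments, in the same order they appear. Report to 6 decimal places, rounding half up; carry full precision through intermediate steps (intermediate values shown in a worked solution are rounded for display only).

[QRS call K=74.31]
σ√T = 0.3873·√2.9834 = 0.668965
d₁ = (ln(S/K) + (r+σ²/2)T) / (σ√T) = (ln(66.19/74.31) + (0.0716+0.3873²/2)·2.9834) / 0.668965 = (-0.115716 + 0.437368) / 0.668965 = 0.480821
d₂ = d₁ − σ√T = 0.480821 − 0.668965 = -0.188144
e^{−rT} = 0.807662
N(d₁) = 0.684678,  N(d₂) = 0.425382
price = S·N(d₁) − K·e^{−rT}·N(d₂) = 45.318843 − 25.530307 = 19.788536
[NMP put K=150.55]
σ√T = 0.1148·√2.7586 = 0.190672
d₁ = (ln(S/K) + (r+σ²/2)T) / (σ√T) = (ln(141.88/150.55) + (0.0716+0.1148²/2)·2.7586) / 0.190672 = (-0.059314 + 0.215694) / 0.190672 = 0.820153
d₂ = d₁ − σ√T = 0.820153 − 0.190672 = 0.629481
e^{−rT} = 0.820767
N(−d₁) = 0.206064,  N(−d₂) = 0.264517
price = K·e^{−rT}·N(−d₂) − S·N(−d₁) = 32.685439 − 29.236421 = 3.449018

price(QRS call K=74.31) = 19.788536
price(NMP put K=150.55) = 3.449018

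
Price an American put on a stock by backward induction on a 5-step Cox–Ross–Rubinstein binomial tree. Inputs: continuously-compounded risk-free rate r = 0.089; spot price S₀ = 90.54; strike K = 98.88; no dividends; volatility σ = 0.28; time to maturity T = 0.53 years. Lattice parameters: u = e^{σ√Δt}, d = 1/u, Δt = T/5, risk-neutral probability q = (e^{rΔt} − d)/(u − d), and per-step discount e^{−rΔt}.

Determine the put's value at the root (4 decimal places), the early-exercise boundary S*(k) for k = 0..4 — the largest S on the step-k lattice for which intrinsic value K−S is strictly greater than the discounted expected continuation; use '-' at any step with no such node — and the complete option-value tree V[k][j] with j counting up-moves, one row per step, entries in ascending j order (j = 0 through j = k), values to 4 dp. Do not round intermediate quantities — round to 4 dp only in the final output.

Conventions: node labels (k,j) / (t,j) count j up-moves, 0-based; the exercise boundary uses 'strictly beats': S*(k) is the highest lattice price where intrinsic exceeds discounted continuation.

price = 10.4175
boundary = - 82.6513 75.4499 82.6513 90.5400
tree:
10.4175
16.2287 5.4330
23.4301 9.6088 1.8145
30.0040 16.2287 3.8901 0.0000
36.0052 23.4301 8.3400 0.0000 0.0000
41.4834 30.0040 16.2287 0.0000 0.0000 0.0000

Δt=0.10600  u=1.09545  d=0.91287  q=0.52914  discount=0.99061
step 5 (expiry): payoffs max(K−S,0) = 41.4834 30.0040 16.2287 0.0000 0.0000 0.0000
step 4: (k=4,j=0): S=62.8748, K−S=36.0052, hold=35.0767 ⇒ V=36.0052 exercise | (k=4,j=1): S=75.4499, K−S=23.4301, hold=22.5016 ⇒ V=23.4301 exercise | (k=4,j=2): S=90.5400, K−S=8.3400, hold=7.5697 ⇒ V=8.3400 exercise | (k=4,j=3): S=108.6481, K−S=0.0000, hold=0.0000 ⇒ V=0.0000 continue | (k=4,j=4): S=130.3779, K−S=0.0000, hold=0.0000 ⇒ V=0.0000 continue  boundary S*=90.5400
step 3: (k=3,j=0): S=68.8760, K−S=30.0040, hold=29.0756 ⇒ V=30.0040 exercise | (k=3,j=1): S=82.6513, K−S=16.2287, hold=15.3003 ⇒ V=16.2287 exercise | (k=3,j=2): S=99.1817, K−S=0.0000, hold=3.8901 ⇒ V=3.8901 continue | (k=3,j=3): S=119.0181, K−S=0.0000, hold=0.0000 ⇒ V=0.0000 continue  boundary S*=82.6513
step 2: (k=2,j=0): S=75.4499, K−S=23.4301, hold=22.5016 ⇒ V=23.4301 exercise | (k=2,j=1): S=90.5400, K−S=8.3400, hold=9.6088 ⇒ V=9.6088 continue | (k=2,j=2): S=108.6481, K−S=0.0000, hold=1.8145 ⇒ V=1.8145 continue  boundary S*=75.4499
step 1: (k=1,j=0): S=82.6513, K−S=16.2287, hold=15.9653 ⇒ V=16.2287 exercise | (k=1,j=1): S=99.1817, K−S=0.0000, hold=5.4330 ⇒ V=5.4330 continue  boundary S*=82.6513
step 0: (k=0,j=0): S=90.5400, K−S=8.3400, hold=10.4175 ⇒ V=10.4175 continue  boundary S*=-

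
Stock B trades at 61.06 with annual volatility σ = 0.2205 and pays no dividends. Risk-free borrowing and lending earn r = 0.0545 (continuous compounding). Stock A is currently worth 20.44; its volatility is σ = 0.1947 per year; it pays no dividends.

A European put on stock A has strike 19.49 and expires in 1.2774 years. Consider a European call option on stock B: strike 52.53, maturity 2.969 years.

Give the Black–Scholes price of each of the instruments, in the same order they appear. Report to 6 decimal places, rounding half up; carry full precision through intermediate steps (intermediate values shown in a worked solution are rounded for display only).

price(stock A put K=19.49) = 0.794595
price(stock B call K=52.53) = 18.648095

[stock A put K=19.49]
σ√T = 0.1947·√1.2774 = 0.220054
d₁ = (ln(S/K) + (r+σ²/2)T) / (σ√T) = (ln(20.44/19.49) + (0.0545+0.1947²/2)·1.2774) / 0.220054 = (0.047592 + 0.093830) / 0.220054 = 0.642671
d₂ = d₁ − σ√T = 0.642671 − 0.220054 = 0.422617
e^{−rT} = 0.932750
N(−d₁) = 0.260219,  N(−d₂) = 0.336287
price = K·e^{−rT}·N(−d₂) − S·N(−d₁) = 6.113465 − 5.318870 = 0.794595
[stock B call K=52.53]
σ√T = 0.2205·√2.969 = 0.379939
d₁ = (ln(S/K) + (r+σ²/2)T) / (σ√T) = (ln(61.06/52.53) + (0.0545+0.2205²/2)·2.969) / 0.379939 = (0.150473 + 0.233987) / 0.379939 = 1.011899
d₂ = d₁ − σ√T = 1.011899 − 0.379939 = 0.631960
e^{−rT} = 0.850602
N(d₁) = 0.844207,  N(d₂) = 0.736294
price = S·N(d₁) − K·e^{−rT}·N(d₂) = 51.547272 − 32.899177 = 18.648095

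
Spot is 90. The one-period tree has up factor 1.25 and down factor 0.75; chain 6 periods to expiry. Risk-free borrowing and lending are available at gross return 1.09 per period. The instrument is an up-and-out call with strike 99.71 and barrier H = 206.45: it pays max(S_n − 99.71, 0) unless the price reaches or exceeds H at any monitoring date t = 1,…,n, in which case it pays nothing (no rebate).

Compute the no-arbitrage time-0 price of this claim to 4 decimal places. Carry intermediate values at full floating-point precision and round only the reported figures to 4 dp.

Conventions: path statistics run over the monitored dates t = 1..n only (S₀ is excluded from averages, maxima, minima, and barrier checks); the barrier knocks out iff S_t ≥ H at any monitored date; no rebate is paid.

price = 16.1597

Under the martingale measure an up-move has probability p* = 0.6800; value the claim as the probability-weighted average of per-path payoffs, discounted 6 periods at R = 1.09.
Enumerate all 2^6 = 64 price paths (U = up ×1.25, D = down ×0.75); each path with k up-moves has probability p*^k·(1−p*)^(6−k).
DDDDDD: M=67.5000, payoff=0.0000, prob=0.001074
UDDDDD: M=112.5000, payoff=0.0000, prob=0.002282
DUDDDD: M=84.3750, payoff=0.0000, prob=0.002282
UUDDDD: M=140.6250, payoff=0.0000, prob=0.004849
DDUDDD: M=67.5000, payoff=0.0000, prob=0.002282
UDUDDD: M=112.5000, payoff=0.0000, prob=0.004849
DUUDDD: M=105.4688, payoff=0.0000, prob=0.004849
UUUDDD: M=175.7812, payoff=0.0000, prob=0.010303
DDDUDD: M=67.5000, payoff=0.0000, prob=0.002282
UDDUDD: M=112.5000, payoff=0.0000, prob=0.004849
DUDUDD: M=84.3750, payoff=0.0000, prob=0.004849
UUDUDD: M=140.6250, payoff=0.0000, prob=0.010303
DDUUDD: M=79.1016, payoff=0.0000, prob=0.004849
UDUUDD: M=131.8359, payoff=0.0000, prob=0.010303
DUUUDD: M=131.8359, payoff=0.0000, prob=0.010303
UUUUDD: M=219.7266, payoff=0.0000, prob=0.021895
DDDDUD: M=67.5000, payoff=0.0000, prob=0.002282
UDDDUD: M=112.5000, payoff=0.0000, prob=0.004849
DUDDUD: M=84.3750, payoff=0.0000, prob=0.004849
UUDDUD: M=140.6250, payoff=0.0000, prob=0.010303
DDUDUD: M=67.5000, payoff=0.0000, prob=0.004849
UDUDUD: M=112.5000, payoff=0.0000, prob=0.010303
DUUDUD: M=105.4688, payoff=0.0000, prob=0.010303
UUUDUD: M=175.7812, payoff=23.8862, prob=0.021895
DDDUUD: M=67.5000, payoff=0.0000, prob=0.004849
UDDUUD: M=112.5000, payoff=0.0000, prob=0.010303
DUDUUD: M=98.8770, payoff=0.0000, prob=0.010303
UUDUUD: M=164.7949, payoff=23.8862, prob=0.021895
DDUUUD: M=98.8770, payoff=0.0000, prob=0.010303
UDUUUD: M=164.7949, payoff=23.8862, prob=0.021895
DUUUUD: M=164.7949, payoff=23.8862, prob=0.021895
UUUUUD: M=274.6582, payoff=0.0000, prob=0.046526
DDDDDU: M=67.5000, payoff=0.0000, prob=0.002282
UDDDDU: M=112.5000, payoff=0.0000, prob=0.004849
DUDDDU: M=84.3750, payoff=0.0000, prob=0.004849
UUDDDU: M=140.6250, payoff=0.0000, prob=0.010303
DDUDDU: M=67.5000, payoff=0.0000, prob=0.004849
UDUDDU: M=112.5000, payoff=0.0000, prob=0.010303
DUUDDU: M=105.4688, payoff=0.0000, prob=0.010303
UUUDDU: M=175.7812, payoff=23.8862, prob=0.021895
DDDUDU: M=67.5000, payoff=0.0000, prob=0.004849
UDDUDU: M=112.5000, payoff=0.0000, prob=0.010303
DUDUDU: M=84.3750, payoff=0.0000, prob=0.010303
UUDUDU: M=140.6250, payoff=23.8862, prob=0.021895
DDUUDU: M=79.1016, payoff=0.0000, prob=0.010303
UDUUDU: M=131.8359, payoff=23.8862, prob=0.021895
DUUUDU: M=131.8359, payoff=23.8862, prob=0.021895
UUUUDU: M=219.7266, payoff=0.0000, prob=0.046526
DDDDUU: M=67.5000, payoff=0.0000, prob=0.004849
UDDDUU: M=112.5000, payoff=0.0000, prob=0.010303
DUDDUU: M=84.3750, payoff=0.0000, prob=0.010303
UUDDUU: M=140.6250, payoff=23.8862, prob=0.021895
DDUDUU: M=74.1577, payoff=0.0000, prob=0.010303
UDUDUU: M=123.5962, payoff=23.8862, prob=0.021895
DUUDUU: M=123.5962, payoff=23.8862, prob=0.021895
UUUDUU: M=205.9937, payoff=106.2837, prob=0.046526
DDDUUU: M=74.1577, payoff=0.0000, prob=0.010303
UDDUUU: M=123.5962, payoff=23.8862, prob=0.021895
DUDUUU: M=123.5962, payoff=23.8862, prob=0.021895
UUDUUU: M=205.9937, payoff=106.2837, prob=0.046526
DDUUUU: M=123.5962, payoff=23.8862, prob=0.021895
UDUUUU: M=205.9937, payoff=106.2837, prob=0.046526
DUUUUU: M=205.9937, payoff=106.2837, prob=0.046526
UUUUUU: M=343.3228, payoff=0.0000, prob=0.098867
Price = Σ prob·payoff / R^6 = 27.101436 / 1.677100 = 16.1597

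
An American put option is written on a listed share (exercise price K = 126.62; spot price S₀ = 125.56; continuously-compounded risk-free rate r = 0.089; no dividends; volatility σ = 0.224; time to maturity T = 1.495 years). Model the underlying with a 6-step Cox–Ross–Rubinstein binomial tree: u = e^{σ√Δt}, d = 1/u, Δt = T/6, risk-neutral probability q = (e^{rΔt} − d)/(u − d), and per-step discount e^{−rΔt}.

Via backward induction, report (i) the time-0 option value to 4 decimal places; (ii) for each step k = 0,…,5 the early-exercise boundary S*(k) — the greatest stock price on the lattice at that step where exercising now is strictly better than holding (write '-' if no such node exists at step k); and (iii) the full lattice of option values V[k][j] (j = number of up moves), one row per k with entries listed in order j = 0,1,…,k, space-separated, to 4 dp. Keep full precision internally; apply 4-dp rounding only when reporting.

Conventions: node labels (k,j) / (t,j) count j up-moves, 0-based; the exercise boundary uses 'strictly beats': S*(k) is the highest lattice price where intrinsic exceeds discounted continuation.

Δt=0.24917  u=1.11830  d=0.89421  q=0.57214  discount=0.97807
step 6 (expiry): payoffs max(K−S,0) = 62.4263 46.3392 26.2205 1.0600 0.0000 0.0000 0.0000
step 5: (k=5,j=0): S=71.7880, K−S=54.8320, hold=52.0550 ⇒ V=54.8320 exercise | (k=5,j=1): S=89.7784, K−S=36.8416, hold=34.0646 ⇒ V=36.8416 exercise | (k=5,j=2): S=112.2772, K−S=14.3428, hold=11.5658 ⇒ V=14.3428 exercise | (k=5,j=3): S=140.4142, K−S=0.0000, hold=0.4436 ⇒ V=0.4436 continue | (k=5,j=4): S=175.6026, K−S=0.0000, hold=0.0000 ⇒ V=0.0000 continue | (k=5,j=5): S=219.6092, K−S=0.0000, hold=0.0000 ⇒ V=0.0000 continue  boundary S*=112.2772
step 4: (k=4,j=0): S=80.2808, K−S=46.3392, hold=43.5622 ⇒ V=46.3392 exercise | (k=4,j=1): S=100.3995, K−S=26.2205, hold=23.4435 ⇒ V=26.2205 exercise | (k=4,j=2): S=125.5600, K−S=1.0600, hold=6.2504 ⇒ V=6.2504 continue | (k=4,j=3): S=157.0258, K−S=0.0000, hold=0.1856 ⇒ V=0.1856 continue | (k=4,j=4): S=196.3770, K−S=0.0000, hold=0.0000 ⇒ V=0.0000 continue  boundary S*=100.3995
step 3: (k=3,j=0): S=89.7784, K−S=36.8416, hold=34.0646 ⇒ V=36.8416 exercise | (k=3,j=1): S=112.2772, K−S=14.3428, hold=14.4703 ⇒ V=14.4703 continue | (k=3,j=2): S=140.4142, K−S=0.0000, hold=2.7195 ⇒ V=2.7195 continue | (k=3,j=3): S=175.6026, K−S=0.0000, hold=0.0777 ⇒ V=0.0777 continue  boundary S*=89.7784
step 2: (k=2,j=0): S=100.3995, K−S=26.2205, hold=23.5148 ⇒ V=26.2205 exercise | (k=2,j=1): S=125.5600, K−S=1.0600, hold=7.5773 ⇒ V=7.5773 continue | (k=2,j=2): S=157.0258, K−S=0.0000, hold=1.1815 ⇒ V=1.1815 continue  boundary S*=100.3995
step 1: (k=1,j=0): S=112.2772, K−S=14.3428, hold=15.2129 ⇒ V=15.2129 continue | (k=1,j=1): S=140.4142, K−S=0.0000, hold=3.8321 ⇒ V=3.8321 continue  boundary S*=-
step 0: (k=0,j=0): S=125.5600, K−S=1.0600, hold=8.5106 ⇒ V=8.5106 continue  boundary S*=-

price = 8.5106
boundary = - - 100.3995 89.7784 100.3995 112.2772
tree:
8.5106
15.2129 3.8321
26.2205 7.5773 1.1815
36.8416 14.4703 2.7195 0.0777
46.3392 26.2205 6.2504 0.1856 0.0000
54.8320 36.8416 14.3428 0.4436 0.0000 0.0000
62.4263 46.3392 26.2205 1.0600 0.0000 0.0000 0.0000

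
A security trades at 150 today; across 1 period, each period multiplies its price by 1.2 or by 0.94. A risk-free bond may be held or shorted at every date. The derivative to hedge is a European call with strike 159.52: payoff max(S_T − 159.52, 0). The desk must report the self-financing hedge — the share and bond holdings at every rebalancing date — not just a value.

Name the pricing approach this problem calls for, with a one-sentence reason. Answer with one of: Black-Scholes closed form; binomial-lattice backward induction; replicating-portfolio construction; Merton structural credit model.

framework: replicating-portfolio construction

Key observation: since the answer must list Δ and B at each node of the 1.2/0.94 lattice on 150, the replicating-portfolio method — solving the two-state system at every node — is the one that applies.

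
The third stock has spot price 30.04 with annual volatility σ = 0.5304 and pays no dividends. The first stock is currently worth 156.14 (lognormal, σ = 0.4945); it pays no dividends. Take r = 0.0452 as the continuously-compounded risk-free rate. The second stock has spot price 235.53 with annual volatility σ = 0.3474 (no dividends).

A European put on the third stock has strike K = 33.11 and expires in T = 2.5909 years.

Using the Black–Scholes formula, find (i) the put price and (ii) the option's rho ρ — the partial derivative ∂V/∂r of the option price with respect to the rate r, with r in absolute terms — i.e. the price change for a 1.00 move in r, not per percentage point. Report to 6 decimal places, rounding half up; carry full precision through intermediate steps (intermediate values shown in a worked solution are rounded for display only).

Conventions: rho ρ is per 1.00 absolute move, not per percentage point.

price = 9.539694
ρ = -50.114897

σ√T = 0.5304·√2.5909 = 0.853746
d₁ = (ln(S/K) + (r+σ²/2)T) / (σ√T) = (ln(30.04/33.11) + (0.0452+0.5304²/2)·2.5909) / 0.853746 = (-0.097306 + 0.481550) / 0.853746 = 0.450069
d₂ = d₁ − σ√T = 0.450069 − 0.853746 = -0.403678
e^{−rT} = 0.889489
N(−d₁) = 0.326330,  N(−d₂) = 0.656775
Put price V = K·e^{−rT}·N(−d₂) − S·N(−d₁) = 19.342660 − 9.802966 = 9.539694
ρ = −K·T·e^{−rT}·N(−d₂) = -50.114897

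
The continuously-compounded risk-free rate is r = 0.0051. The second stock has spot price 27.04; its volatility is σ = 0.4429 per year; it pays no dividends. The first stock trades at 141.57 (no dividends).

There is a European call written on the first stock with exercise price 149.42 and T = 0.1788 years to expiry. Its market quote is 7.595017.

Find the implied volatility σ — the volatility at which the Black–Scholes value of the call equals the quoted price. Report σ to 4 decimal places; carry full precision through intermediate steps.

sigma = 0.4502

At σ = 0.4502 the Black–Scholes value reproduces the quote:
σ√T = 0.4502·√0.1788 = 0.190366
d₁ = (ln(S/K) + (r+σ²/2)T) / (σ√T) = (ln(141.57/149.42) + (0.0051+0.4502²/2)·0.1788) / 0.190366 = (-0.053967 + 0.019031) / 0.190366 = -0.183517
d₂ = d₁ − σ√T = -0.183517 − 0.190366 = -0.373883
e^{−rT} = 0.999089
N(d₁) = 0.427196,  N(d₂) = 0.354246
V = S·N(d₁) − K·e^{−rT}·N(d₂) = 60.478172 − 52.883155 = 7.595017 (the quoted price), and the Black–Scholes price is strictly increasing in σ, so σ is unique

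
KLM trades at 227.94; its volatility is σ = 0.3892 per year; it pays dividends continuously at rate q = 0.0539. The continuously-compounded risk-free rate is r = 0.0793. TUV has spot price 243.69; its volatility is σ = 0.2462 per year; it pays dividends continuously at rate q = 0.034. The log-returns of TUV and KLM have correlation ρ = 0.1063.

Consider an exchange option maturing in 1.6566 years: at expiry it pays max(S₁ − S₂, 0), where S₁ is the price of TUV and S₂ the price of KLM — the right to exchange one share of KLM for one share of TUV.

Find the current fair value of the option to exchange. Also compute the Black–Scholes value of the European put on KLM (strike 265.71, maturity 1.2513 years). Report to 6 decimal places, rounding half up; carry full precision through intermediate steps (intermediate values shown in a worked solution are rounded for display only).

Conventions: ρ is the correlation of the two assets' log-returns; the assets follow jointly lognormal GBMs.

σ_eff = √(σ₁² + σ₂² − 2ρσ₁σ₂) = √(0.2462² + 0.3892² − 2·0.1063·0.2462·0.3892) = 0.437858
d₁ = (ln(S₁/S₂) + (q₂ − q₁ + σ_eff²/2)T) / (σ_eff√T) = (ln(243.69/227.94) + (0.0539 − 0.034 + 0.095860)·1.6566) / 0.563562 = 0.458835
d₂ = d₁ − σ_eff√T = 0.458835 − 0.563562 = -0.104727
N(d₁) = 0.676824,  N(d₂) = 0.458296
V = S₁·e^{−q₁T}·N(d₁) − S₂·e^{−q₂T}·N(d₂) = 155.902061 − 95.540645 = 60.361415
[vanilla: KLM put K=265.71]
σ√T = 0.3892·√1.2513 = 0.435365
d₁ = (ln(S/K) + (r−q+σ²/2)T) / (σ√T) = (ln(227.94/265.71) + (0.0793−0.0539+0.3892²/2)·1.2513) / 0.435365 = (-0.153323 + 0.126554) / 0.435365 = -0.061486
d₂ = d₁ − σ√T = -0.061486 − 0.435365 = -0.496851
e^{−rT} = 0.905536
e^{−qT} = 0.934779
N(−d₁) = 0.524514,  N(−d₂) = 0.690353
price = K·e^{−rT}·N(−d₂) − S·e^{−qT}·N(−d₁) = 166.105793 − 111.760002 = 54.345791

exchange price = 60.361415
price(KLM put K=265.71) = 54.345791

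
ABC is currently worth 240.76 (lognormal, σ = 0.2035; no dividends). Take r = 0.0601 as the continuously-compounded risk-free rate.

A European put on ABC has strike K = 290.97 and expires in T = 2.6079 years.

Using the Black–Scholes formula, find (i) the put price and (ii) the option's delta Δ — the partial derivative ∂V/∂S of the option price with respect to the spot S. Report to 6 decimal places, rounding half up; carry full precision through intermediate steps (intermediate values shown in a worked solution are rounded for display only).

price = 36.101478
Δ = -0.474143

σ√T = 0.2035·√2.6079 = 0.328632
d₁ = (ln(S/K) + (r+σ²/2)T) / (σ√T) = (ln(240.76/290.97) + (0.0601+0.2035²/2)·2.6079) / 0.328632 = (-0.189420 + 0.210734) / 0.328632 = 0.064859
d₂ = d₁ − σ√T = 0.064859 − 0.328632 = -0.263773
e^{−rT} = 0.854931
N(−d₁) = 0.474143,  N(−d₂) = 0.604023
Put price V = K·e^{−rT}·N(−d₂) − S·N(−d₁) = 150.256188 − 114.154710 = 36.101478
Δ = −N(−d₁) = -0.474143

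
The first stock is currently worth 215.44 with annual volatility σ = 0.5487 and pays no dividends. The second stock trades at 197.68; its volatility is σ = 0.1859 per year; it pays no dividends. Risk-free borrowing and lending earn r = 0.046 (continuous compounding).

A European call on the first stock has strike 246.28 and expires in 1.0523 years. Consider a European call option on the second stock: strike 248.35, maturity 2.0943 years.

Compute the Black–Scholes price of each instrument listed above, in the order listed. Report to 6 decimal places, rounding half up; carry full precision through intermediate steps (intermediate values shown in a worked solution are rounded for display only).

[the first stock call K=246.28]
σ√T = 0.5487·√1.0523 = 0.562866
d₁ = (ln(S/K) + (r+σ²/2)T) / (σ√T) = (ln(215.44/246.28) + (0.046+0.5487²/2)·1.0523) / 0.562866 = (-0.133787 + 0.206815) / 0.562866 = 0.129743
d₂ = d₁ − σ√T = 0.129743 − 0.562866 = -0.433122
e^{−rT} = 0.952747
N(d₁) = 0.551615,  N(d₂) = 0.332463
price = S·N(d₁) − K·e^{−rT}·N(d₂) = 118.839983 − 78.009949 = 40.830033
[the second stock call K=248.35]
σ√T = 0.1859·√2.0943 = 0.269029
d₁ = (ln(S/K) + (r+σ²/2)T) / (σ√T) = (ln(197.68/248.35) + (0.046+0.1859²/2)·2.0943) / 0.269029 = (-0.228189 + 0.132526) / 0.269029 = -0.355588
d₂ = d₁ − σ√T = -0.355588 − 0.269029 = -0.624617
e^{−rT} = 0.908157
N(d₁) = 0.361075,  N(d₂) = 0.266111
price = S·N(d₁) − K·e^{−rT}·N(d₂) = 71.377221 − 60.018963 = 11.358258

price(the first stock call K=246.28) = 40.830033
price(the second stock call K=248.35) = 11.358258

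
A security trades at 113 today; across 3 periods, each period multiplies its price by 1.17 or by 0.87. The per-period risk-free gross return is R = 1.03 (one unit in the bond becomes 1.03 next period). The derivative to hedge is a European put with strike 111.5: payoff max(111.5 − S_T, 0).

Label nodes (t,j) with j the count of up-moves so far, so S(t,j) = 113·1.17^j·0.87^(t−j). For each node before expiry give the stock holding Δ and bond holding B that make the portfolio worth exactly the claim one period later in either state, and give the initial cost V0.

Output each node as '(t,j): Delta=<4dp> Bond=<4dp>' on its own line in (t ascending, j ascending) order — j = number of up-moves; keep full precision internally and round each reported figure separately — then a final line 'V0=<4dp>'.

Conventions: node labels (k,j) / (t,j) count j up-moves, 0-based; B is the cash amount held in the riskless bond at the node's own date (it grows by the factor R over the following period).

No-arbitrage ⇒ martingale measure with p* = (R−d)/(u−d) = 0.5333.
Terminal payoffs: V(3,0)=37.0892, V(3,1)=11.4303, V(3,2)=0.0000, V(3,3)=0.0000
  t=2,j=0: stock 85.5297 → up 100.0697 (V=11.4303), down 74.4108 (V=37.0892). Price 22.7227; hedge Δ=-1.0000, bond B=108.2524.
  t=2,j=1: stock 115.0227 → up 134.5766 (V=0.0000), down 100.0697 (V=11.4303). Price 5.1788; hedge Δ=-0.3312, bond B=43.2796.
  t=2,j=2: stock 154.6857 → up 180.9823 (V=0.0000), down 134.5766 (V=0.0000). Price 0.0000; hedge Δ=0.0000, bond B=0.0000.
  t=1,j=0: stock 98.3100 → up 115.0227 (V=5.1788), down 85.5297 (V=22.7227). Price 12.9766; hedge Δ=-0.5949, bond B=71.4566.
  t=1,j=1: stock 132.2100 → up 154.6857 (V=0.0000), down 115.0227 (V=5.1788). Price 2.3464; hedge Δ=-0.1306, bond B=19.6089.
  t=0,j=0: stock 113.0000 → up 132.2100 (V=2.3464), down 98.3100 (V=12.9766). Price 7.0943; hedge Δ=-0.3136, bond B=42.5286.
Check: Δ(0,0)·S0 + B(0,0) = 7.0943 = V0.

(0,0): Delta=-0.3136 Bond=42.5286
(1,0): Delta=-0.5949 Bond=71.4566
(1,1): Delta=-0.1306 Bond=19.6089
(2,0): Delta=-1.0000 Bond=108.2524
(2,1): Delta=-0.3312 Bond=43.2796
(2,2): Delta=0.0000 Bond=0.0000
V0=7.0943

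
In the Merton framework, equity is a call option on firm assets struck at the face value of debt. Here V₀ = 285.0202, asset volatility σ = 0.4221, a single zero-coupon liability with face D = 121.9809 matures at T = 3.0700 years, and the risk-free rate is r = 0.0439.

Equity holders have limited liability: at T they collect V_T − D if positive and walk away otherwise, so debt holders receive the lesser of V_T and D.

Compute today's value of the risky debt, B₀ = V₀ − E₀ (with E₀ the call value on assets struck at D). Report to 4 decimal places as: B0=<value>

Work the structural quantities from V₀ = 285.0202 against face 121.9809:
d₁ = [ln(V₀/D) + (r + σ²/2)T] / (σ√T)
   = [ln(285.0202/121.9809) + (0.0439 + 0.5·0.4221²)·3.0700] / (0.4221·√3.0700)
   = [0.848696 + 0.408262] / 0.739579 = 1.699558
d₂ = d₁ − σ√T = 1.699558 − 0.739579 = 0.959979
N(d₁) = 0.955393,  N(d₂) = 0.831467,  e^(−rT) = 0.873914
E₀ = V₀·N(d₁) − D·e^(−rT)·N(d₂)
   = 285.0202·0.955393 − 121.9809·0.873914·0.831467 = 183.671189
B₀ = V₀ − E₀ = 285.0202 − 183.671189 = 101.349011

B0=101.3490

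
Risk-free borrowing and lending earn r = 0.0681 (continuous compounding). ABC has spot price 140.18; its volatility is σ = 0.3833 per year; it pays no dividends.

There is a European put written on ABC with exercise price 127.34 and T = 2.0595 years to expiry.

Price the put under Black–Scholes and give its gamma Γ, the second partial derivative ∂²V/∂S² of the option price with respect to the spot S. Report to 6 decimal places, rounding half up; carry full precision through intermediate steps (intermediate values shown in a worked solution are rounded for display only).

price = 14.824784
Γ = 0.004036

σ√T = 0.3833·√2.0595 = 0.550072
d₁ = (ln(S/K) + (r+σ²/2)T) / (σ√T) = (ln(140.18/127.34) + (0.0681+0.3833²/2)·2.0595) / 0.550072 = (0.096067 + 0.291542) / 0.550072 = 0.704650
d₂ = d₁ − σ√T = 0.704650 − 0.550072 = 0.154578
e^{−rT} = 0.869139
N(−d₁) = 0.240514,  N(−d₂) = 0.438577
Put price V = K·e^{−rT}·N(−d₂) − S·N(−d₁) = 48.540048 − 33.715264 = 14.824784
φ(d₁) = (1/√(2π))·e^{−d₁²/2} = 0.311236
Γ = φ(d₁) / (S·σ·√T) = 0.004036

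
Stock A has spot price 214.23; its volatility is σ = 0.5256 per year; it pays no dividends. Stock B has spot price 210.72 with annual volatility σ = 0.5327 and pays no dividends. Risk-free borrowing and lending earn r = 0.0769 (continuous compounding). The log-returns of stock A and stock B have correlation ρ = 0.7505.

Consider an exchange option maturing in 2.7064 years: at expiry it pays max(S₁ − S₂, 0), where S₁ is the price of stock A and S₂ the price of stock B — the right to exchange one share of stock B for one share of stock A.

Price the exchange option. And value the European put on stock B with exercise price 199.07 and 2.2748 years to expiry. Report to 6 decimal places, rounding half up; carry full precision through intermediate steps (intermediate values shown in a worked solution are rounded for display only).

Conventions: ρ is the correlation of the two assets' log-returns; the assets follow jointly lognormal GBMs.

σ_eff = √(σ₁² + σ₂² − 2ρσ₁σ₂) = √(0.5256² + 0.5327² − 2·0.7505·0.5256·0.5327) = 0.373850
d₁ = (ln(S₁/S₂) + (q₂ − q₁ + σ_eff²/2)T) / (σ_eff√T) = (ln(214.23/210.72) + (0.0 − 0.0 + 0.069882)·2.7064) / 0.615026 = 0.334374
d₂ = d₁ − σ_eff√T = 0.334374 − 0.615026 = -0.280653
N(d₁) = 0.630951,  N(d₂) = 0.389488
V = S₁·e^{−q₁T}·N(d₁) − S₂·e^{−q₂T}·N(d₂) = 135.168677 − 82.073009 = 53.095668
[vanilla: stock B put K=199.07]
σ√T = 0.5327·√2.2748 = 0.803442
d₁ = (ln(S/K) + (r+σ²/2)T) / (σ√T) = (ln(210.72/199.07) + (0.0769+0.5327²/2)·2.2748) / 0.803442 = (0.056874 + 0.497691) / 0.803442 = 0.690237
d₂ = d₁ − σ√T = 0.690237 − 0.803442 = -0.113205
e^{−rT} = 0.839514
N(−d₁) = 0.245023,  N(−d₂) = 0.545066
price = K·e^{−rT}·N(−d₂) − S·N(−d₁) = 91.092526 − 51.631165 = 39.461361

exchange price = 53.095668
price(stock B put K=199.07) = 39.461361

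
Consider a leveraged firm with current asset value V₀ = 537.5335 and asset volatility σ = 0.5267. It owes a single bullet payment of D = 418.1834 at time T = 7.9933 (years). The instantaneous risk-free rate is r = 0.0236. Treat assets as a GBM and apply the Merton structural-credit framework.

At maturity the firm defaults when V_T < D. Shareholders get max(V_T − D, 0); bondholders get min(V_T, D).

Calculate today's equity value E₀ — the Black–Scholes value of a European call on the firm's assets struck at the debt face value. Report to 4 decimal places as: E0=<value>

E0=344.2246

With assets at 537.5335 and a single debt payment of 418.1834 at 7.9933 years:
d₁ = [ln(V₀/D) + (r + σ²/2)T] / (σ√T)
   = [ln(537.5335/418.1834) + (0.0236 + 0.5·0.5267²)·7.9933] / (0.5267·√7.9933)
   = [0.251071 + 1.297364] / 1.489109 = 1.039840
d₂ = d₁ − σ√T = 1.039840 − 1.489109 = -0.449268
N(d₁) = 0.850793,  N(d₂) = 0.326619,  e^(−rT) = 0.828083
E₀ = V₀·N(d₁) − D·e^(−rT)·N(d₂)
   = 537.5335·0.850793 − 418.1834·0.828083·0.326619 = 344.224613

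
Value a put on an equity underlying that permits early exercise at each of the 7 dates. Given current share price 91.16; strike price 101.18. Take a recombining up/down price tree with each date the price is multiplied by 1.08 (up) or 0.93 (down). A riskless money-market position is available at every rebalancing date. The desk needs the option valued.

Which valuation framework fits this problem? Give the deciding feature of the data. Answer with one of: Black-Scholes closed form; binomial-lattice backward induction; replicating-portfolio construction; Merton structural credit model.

framework: binomial-lattice backward induction

Key observation: an American put (K = 101.18, S₀ = 91.16) on a 7-date tree has no closed form — the optimal stopping decision is embedded and must be resolved recursively from expiry.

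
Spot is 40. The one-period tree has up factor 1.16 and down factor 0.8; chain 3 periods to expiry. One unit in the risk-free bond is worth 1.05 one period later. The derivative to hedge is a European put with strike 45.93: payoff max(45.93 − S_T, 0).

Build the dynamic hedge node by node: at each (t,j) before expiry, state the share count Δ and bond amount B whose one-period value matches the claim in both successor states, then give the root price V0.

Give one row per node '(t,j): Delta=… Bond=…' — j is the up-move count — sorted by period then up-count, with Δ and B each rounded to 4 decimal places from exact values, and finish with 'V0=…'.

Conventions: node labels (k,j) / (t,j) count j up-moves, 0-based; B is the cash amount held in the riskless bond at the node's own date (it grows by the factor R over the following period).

(0,0): Delta=-0.4986 Bond=24.3957
(1,0): Delta=-1.0000 Bond=41.6599
(1,1): Delta=-0.3465 Bond=18.5560
(2,0): Delta=-1.0000 Bond=43.7429
(2,1): Delta=-1.0000 Bond=43.7429
(2,2): Delta=-0.1482 Bond=8.8099
V0=4.4512

Since d<R<u, set p* = (R−d)/(u−d) = 0.6944; price each node as the discounted p*-expectation of its children.
Expiry values: V(3,0)=25.4500, V(3,1)=16.2340, V(3,2)=2.8708, V(3,3)=0.0000
  t=2,j=0: stock 25.6000 → up 29.6960 (V=16.2340), down 20.4800 (V=25.4500). Price 18.1429; hedge Δ=-1.0000, bond B=43.7429.
  t=2,j=1: stock 37.1200 → up 43.0592 (V=2.8708), down 29.6960 (V=16.2340). Price 6.6229; hedge Δ=-1.0000, bond B=43.7429.
  t=2,j=2: stock 53.8240 → up 62.4358 (V=0.0000), down 43.0592 (V=2.8708). Price 0.8354; hedge Δ=-0.1482, bond B=8.8099.
  t=1,j=0: stock 32.0000 → up 37.1200 (V=6.6229), down 25.6000 (V=18.1429). Price 9.6599; hedge Δ=-1.0000, bond B=41.6599.
  t=1,j=1: stock 46.4000 → up 53.8240 (V=0.8354), down 37.1200 (V=6.6229). Price 2.4798; hedge Δ=-0.3465, bond B=18.5560.
  t=0,j=0: stock 40.0000 → up 46.4000 (V=2.4798), down 32.0000 (V=9.6599). Price 4.4512; hedge Δ=-0.4986, bond B=24.3957.
Sanity check at the root: Δ(0,0)·S0 + B(0,0) reproduces V0 = 4.4512.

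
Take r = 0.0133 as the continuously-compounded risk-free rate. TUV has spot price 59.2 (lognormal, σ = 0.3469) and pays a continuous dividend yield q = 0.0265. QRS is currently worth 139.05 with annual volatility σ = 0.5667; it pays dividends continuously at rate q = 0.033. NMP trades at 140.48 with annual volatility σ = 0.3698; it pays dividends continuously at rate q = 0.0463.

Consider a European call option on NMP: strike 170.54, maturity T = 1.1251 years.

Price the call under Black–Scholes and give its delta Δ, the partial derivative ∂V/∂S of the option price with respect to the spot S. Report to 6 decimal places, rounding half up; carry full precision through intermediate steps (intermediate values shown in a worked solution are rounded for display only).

price = 9.978217
Δ = 0.329584

σ√T = 0.3698·√1.1251 = 0.392250
d₁ = (ln(S/K) + (r−q+σ²/2)T) / (σ√T) = (ln(140.48/170.54) + (0.0133−0.0463+0.3698²/2)·1.1251) / 0.392250 = (-0.193905 + 0.039802) / 0.392250 = -0.392870
d₂ = d₁ − σ√T = -0.392870 − 0.392250 = -0.785120
e^{−rT} = 0.985148
e^{−qT} = 0.949241
N(d₁) = 0.347208,  N(d₂) = 0.216192
Call price V = S·e^{−qT}·N(d₁) − K·e^{−rT}·N(d₂) = 46.299944 − 36.321727 = 9.978217
Δ = e^{−qT}·N(d₁) = 0.329584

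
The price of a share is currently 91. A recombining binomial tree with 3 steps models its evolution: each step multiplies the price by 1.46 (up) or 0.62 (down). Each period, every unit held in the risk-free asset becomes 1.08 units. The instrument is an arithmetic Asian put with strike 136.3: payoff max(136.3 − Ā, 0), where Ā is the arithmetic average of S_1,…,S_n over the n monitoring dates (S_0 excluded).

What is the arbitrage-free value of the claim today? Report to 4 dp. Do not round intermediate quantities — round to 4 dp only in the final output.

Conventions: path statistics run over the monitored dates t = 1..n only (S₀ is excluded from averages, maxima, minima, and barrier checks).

With p* = (R−d)/(u−d) = 0.5476, sum probability × payoff across the paths and divide by R^3.
Enumerate all 2^3 = 8 price paths (U = up ×1.46, D = down ×0.62); each path with k up-moves has probability p*^k·(1−p*)^(3−k).
DDD: Ā=37.6961, payoff=98.6039, prob=0.092579
UDD: Ā=88.7682, payoff=47.5318, prob=0.112069
DUD: Ā=63.2882, payoff=73.0118, prob=0.112069
UUD: Ā=149.0335, payoff=0.0000, prob=0.135663
DDU: Ā=47.4906, payoff=88.8094, prob=0.112069
UDU: Ā=111.8327, payoff=24.4673, prob=0.135663
DUU: Ā=86.3527, payoff=49.9473, prob=0.135663
UUU: Ā=203.3467, payoff=0.0000, prob=0.164224
Price = Σ prob·payoff / R^3 = 42.686045 / 1.259712 = 33.8856

price = 33.8856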